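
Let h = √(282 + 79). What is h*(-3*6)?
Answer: -342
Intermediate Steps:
h = 19 (h = √361 = 19)
h*(-3*6) = 19*(-3*6) = 19*(-18) = -342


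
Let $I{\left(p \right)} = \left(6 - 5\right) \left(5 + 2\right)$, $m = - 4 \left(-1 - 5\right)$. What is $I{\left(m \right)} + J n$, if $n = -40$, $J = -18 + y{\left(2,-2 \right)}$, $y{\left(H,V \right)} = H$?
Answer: $647$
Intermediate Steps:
$m = 24$ ($m = \left(-4\right) \left(-6\right) = 24$)
$I{\left(p \right)} = 7$ ($I{\left(p \right)} = 1 \cdot 7 = 7$)
$J = -16$ ($J = -18 + 2 = -16$)
$I{\left(m \right)} + J n = 7 - -640 = 7 + 640 = 647$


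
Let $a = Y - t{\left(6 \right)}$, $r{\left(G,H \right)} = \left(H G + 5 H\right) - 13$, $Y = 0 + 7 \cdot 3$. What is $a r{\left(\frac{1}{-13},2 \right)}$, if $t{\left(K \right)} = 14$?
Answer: $- \frac{287}{13} \approx -22.077$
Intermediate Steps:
$Y = 21$ ($Y = 0 + 21 = 21$)
$r{\left(G,H \right)} = -13 + 5 H + G H$ ($r{\left(G,H \right)} = \left(G H + 5 H\right) - 13 = \left(5 H + G H\right) - 13 = -13 + 5 H + G H$)
$a = 7$ ($a = 21 - 14 = 7$)
$a r{\left(\frac{1}{-13},2 \right)} = 7 \left(-13 + 5 \cdot 2 + \frac{1}{-13} \cdot 2\right) = 7 \left(-13 + 10 - \frac{2}{13}\right) = 7 \left(- \frac{41}{13}\right) = - \frac{287}{13}$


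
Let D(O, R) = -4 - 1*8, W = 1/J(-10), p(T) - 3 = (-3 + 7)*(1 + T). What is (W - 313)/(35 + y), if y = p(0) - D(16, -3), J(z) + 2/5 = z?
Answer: -603/104 ≈ -5.7981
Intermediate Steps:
J(z) = -⅖ + z
p(T) = 7 + 4*T (p(T) = 3 + (-3 + 7)*(1 + T) = 3 + 4*(1 + T) = 3 + (4 + 4*T) = 7 + 4*T)
W = -5/52 (W = 1/(-⅖ - 10) = 1/(-52/5) = -5/52 ≈ -0.096154)
D(O, R) = -12 (D(O, R) = -4 - 8 = -12)
y = 19 (y = (7 + 4*0) - 1*(-12) = (7 + 0) + 12 = 7 + 12 = 19)
(W - 313)/(35 + y) = (-5/52 - 313)/(35 + 19) = -16281/52/54 = -16281/52*1/54 = -603/104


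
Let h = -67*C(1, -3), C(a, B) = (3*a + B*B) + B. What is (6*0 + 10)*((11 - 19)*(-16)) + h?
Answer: 677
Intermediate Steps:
C(a, B) = B + B² + 3*a (C(a, B) = (3*a + B²) + B = (B² + 3*a) + B = B + B² + 3*a)
h = -603 (h = -67*(-3 + (-3)² + 3*1) = -67*(-3 + 9 + 3) = -67*9 = -603)
(6*0 + 10)*((11 - 19)*(-16)) + h = (6*0 + 10)*((11 - 19)*(-16)) - 603 = (0 + 10)*(-8*(-16)) - 603 = 10*128 - 603 = 1280 - 603 = 677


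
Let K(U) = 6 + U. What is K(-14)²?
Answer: 64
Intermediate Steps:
K(-14)² = (6 - 14)² = (-8)² = 64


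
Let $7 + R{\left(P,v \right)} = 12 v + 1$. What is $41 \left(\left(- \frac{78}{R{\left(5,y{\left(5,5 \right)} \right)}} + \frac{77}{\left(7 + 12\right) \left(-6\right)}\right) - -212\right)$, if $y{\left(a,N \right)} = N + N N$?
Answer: $\frac{58215367}{6726} \approx 8655.3$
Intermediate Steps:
$y{\left(a,N \right)} = N + N^{2}$
$R{\left(P,v \right)} = -6 + 12 v$ ($R{\left(P,v \right)} = -7 + \left(12 v + 1\right) = -7 + \left(1 + 12 v\right) = -6 + 12 v$)
$41 \left(\left(- \frac{78}{R{\left(5,y{\left(5,5 \right)} \right)}} + \frac{77}{\left(7 + 12\right) \left(-6\right)}\right) - -212\right) = 41 \left(\left(- \frac{78}{-6 + 12 \cdot 5 \left(1 + 5\right)} + \frac{77}{\left(7 + 12\right) \left(-6\right)}\right) - -212\right) = 41 \left(\left(- \frac{78}{-6 + 12 \cdot 5 \cdot 6} + \frac{77}{19 \left(-6\right)}\right) + 212\right) = 41 \left(\left(- \frac{78}{-6 + 12 \cdot 30} + \frac{77}{-114}\right) + 212\right) = 41 \left(\left(- \frac{78}{-6 + 360} + 77 \left(- \frac{1}{114}\right)\right) + 212\right) = 41 \left(\left(- \frac{78}{354} - \frac{77}{114}\right) + 212\right) = 41 \left(\left(\left(-78\right) \frac{1}{354} - \frac{77}{114}\right) + 212\right) = 41 \left(\left(- \frac{13}{59} - \frac{77}{114}\right) + 212\right) = 41 \left(- \frac{6025}{6726} + 212\right) = 41 \cdot \frac{1419887}{6726} = \frac{58215367}{6726}$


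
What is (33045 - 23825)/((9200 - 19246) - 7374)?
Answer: -461/871 ≈ -0.52928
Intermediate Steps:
(33045 - 23825)/((9200 - 19246) - 7374) = 9220/(-10046 - 7374) = 9220/(-17420) = 9220*(-1/17420) = -461/871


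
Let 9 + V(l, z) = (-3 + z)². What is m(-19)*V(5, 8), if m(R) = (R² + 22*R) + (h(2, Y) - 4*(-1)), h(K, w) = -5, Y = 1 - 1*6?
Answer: -928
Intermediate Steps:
Y = -5 (Y = 1 - 6 = -5)
V(l, z) = -9 + (-3 + z)²
m(R) = -1 + R² + 22*R (m(R) = (R² + 22*R) + (-5 - 4*(-1)) = (R² + 22*R) + (-5 + 4) = (R² + 22*R) - 1 = -1 + R² + 22*R)
m(-19)*V(5, 8) = (-1 + (-19)² + 22*(-19))*(8*(-6 + 8)) = (-1 + 361 - 418)*(8*2) = -58*16 = -928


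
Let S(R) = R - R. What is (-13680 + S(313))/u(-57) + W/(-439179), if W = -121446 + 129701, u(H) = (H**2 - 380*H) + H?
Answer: -2096195/3682347 ≈ -0.56925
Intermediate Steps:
u(H) = H**2 - 379*H
S(R) = 0
W = 8255
(-13680 + S(313))/u(-57) + W/(-439179) = (-13680 + 0)/((-57*(-379 - 57))) + 8255/(-439179) = -13680/((-57*(-436))) + 8255*(-1/439179) = -13680/24852 - 635/33783 = -13680*1/24852 - 635/33783 = -60/109 - 635/33783 = -2096195/3682347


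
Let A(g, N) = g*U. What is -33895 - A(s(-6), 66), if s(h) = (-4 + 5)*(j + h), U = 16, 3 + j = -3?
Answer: -33703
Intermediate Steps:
j = -6 (j = -3 - 3 = -6)
s(h) = -6 + h (s(h) = (-4 + 5)*(-6 + h) = 1*(-6 + h) = -6 + h)
A(g, N) = 16*g (A(g, N) = g*16 = 16*g)
-33895 - A(s(-6), 66) = -33895 - 16*(-6 - 6) = -33895 - 16*(-12) = -33895 - 1*(-192) = -33895 + 192 = -33703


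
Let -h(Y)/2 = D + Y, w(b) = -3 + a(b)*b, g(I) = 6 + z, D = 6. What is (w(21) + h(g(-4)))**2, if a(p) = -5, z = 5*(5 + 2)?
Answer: 40804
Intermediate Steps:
z = 35 (z = 5*7 = 35)
g(I) = 41 (g(I) = 6 + 35 = 41)
w(b) = -3 - 5*b
h(Y) = -12 - 2*Y (h(Y) = -2*(6 + Y) = -12 - 2*Y)
(w(21) + h(g(-4)))**2 = ((-3 - 5*21) + (-12 - 2*41))**2 = ((-3 - 105) + (-12 - 82))**2 = (-108 - 94)**2 = (-202)**2 = 40804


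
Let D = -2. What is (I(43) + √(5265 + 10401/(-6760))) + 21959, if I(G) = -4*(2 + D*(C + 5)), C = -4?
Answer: 21959 + √355809990/260 ≈ 22032.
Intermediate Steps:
I(G) = 0 (I(G) = -4*(2 - 2*(-4 + 5)) = -4*(2 - 2*1) = -4*(2 - 2) = -4*0 = 0)
(I(43) + √(5265 + 10401/(-6760))) + 21959 = (0 + √(5265 + 10401/(-6760))) + 21959 = (0 + √(5265 + 10401*(-1/6760))) + 21959 = (0 + √(5265 - 10401/6760)) + 21959 = (0 + √(35580999/6760)) + 21959 = (0 + √355809990/260) + 21959 = √355809990/260 + 21959 = 21959 + √355809990/260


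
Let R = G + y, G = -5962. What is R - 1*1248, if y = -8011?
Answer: -15221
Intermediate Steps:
R = -13973 (R = -5962 - 8011 = -13973)
R - 1*1248 = -13973 - 1*1248 = -13973 - 1248 = -15221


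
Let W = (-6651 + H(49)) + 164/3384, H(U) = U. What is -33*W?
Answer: 61437761/282 ≈ 2.1786e+5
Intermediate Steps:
W = -5585251/846 (W = (-6651 + 49) + 164/3384 = -6602 + 164*(1/3384) = -6602 + 41/846 = -5585251/846 ≈ -6602.0)
-33*W = -33*(-5585251/846) = 61437761/282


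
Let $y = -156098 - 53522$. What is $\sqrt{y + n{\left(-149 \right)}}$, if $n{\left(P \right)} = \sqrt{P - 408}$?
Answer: $\sqrt{-209620 + i \sqrt{557}} \approx 0.026 + 457.84 i$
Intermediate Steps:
$n{\left(P \right)} = \sqrt{-408 + P}$
$y = -209620$
$\sqrt{y + n{\left(-149 \right)}} = \sqrt{-209620 + \sqrt{-408 - 149}} = \sqrt{-209620 + \sqrt{-557}} = \sqrt{-209620 + i \sqrt{557}}$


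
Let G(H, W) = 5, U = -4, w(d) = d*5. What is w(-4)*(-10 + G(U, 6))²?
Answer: -500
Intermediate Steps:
w(d) = 5*d
w(-4)*(-10 + G(U, 6))² = (5*(-4))*(-10 + 5)² = -20*(-5)² = -20*25 = -500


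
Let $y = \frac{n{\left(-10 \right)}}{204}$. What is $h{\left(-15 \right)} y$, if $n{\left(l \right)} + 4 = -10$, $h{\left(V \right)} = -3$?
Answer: $\frac{7}{34} \approx 0.20588$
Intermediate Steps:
$n{\left(l \right)} = -14$ ($n{\left(l \right)} = -4 - 10 = -14$)
$y = - \frac{7}{102}$ ($y = - \frac{14}{204} = \left(-14\right) \frac{1}{204} = - \frac{7}{102} \approx -0.068627$)
$h{\left(-15 \right)} y = \left(-3\right) \left(- \frac{7}{102}\right) = \frac{7}{34}$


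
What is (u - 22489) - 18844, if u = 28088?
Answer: -13245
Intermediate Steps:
(u - 22489) - 18844 = (28088 - 22489) - 18844 = 5599 - 18844 = -13245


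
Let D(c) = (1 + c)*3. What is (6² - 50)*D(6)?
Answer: -294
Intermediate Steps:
D(c) = 3 + 3*c
(6² - 50)*D(6) = (6² - 50)*(3 + 3*6) = (36 - 50)*(3 + 18) = -14*21 = -294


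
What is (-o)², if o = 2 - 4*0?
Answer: 4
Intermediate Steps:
o = 2 (o = 2 + 0 = 2)
(-o)² = (-1*2)² = (-2)² = 4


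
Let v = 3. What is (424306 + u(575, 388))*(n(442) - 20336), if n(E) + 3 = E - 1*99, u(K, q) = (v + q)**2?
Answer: -11541431252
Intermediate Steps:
u(K, q) = (3 + q)**2
n(E) = -102 + E (n(E) = -3 + (E - 1*99) = -3 + (E - 99) = -3 + (-99 + E) = -102 + E)
(424306 + u(575, 388))*(n(442) - 20336) = (424306 + (3 + 388)**2)*((-102 + 442) - 20336) = (424306 + 391**2)*(340 - 20336) = (424306 + 152881)*(-19996) = 577187*(-19996) = -11541431252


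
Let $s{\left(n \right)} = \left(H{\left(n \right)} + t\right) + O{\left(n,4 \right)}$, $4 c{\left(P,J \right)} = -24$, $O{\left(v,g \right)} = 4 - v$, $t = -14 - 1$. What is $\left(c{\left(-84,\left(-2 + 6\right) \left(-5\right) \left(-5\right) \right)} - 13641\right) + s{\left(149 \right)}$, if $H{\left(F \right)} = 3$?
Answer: $-13804$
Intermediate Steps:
$t = -15$
$c{\left(P,J \right)} = -6$ ($c{\left(P,J \right)} = \frac{1}{4} \left(-24\right) = -6$)
$s{\left(n \right)} = -8 - n$ ($s{\left(n \right)} = \left(3 - 15\right) - \left(-4 + n\right) = -12 - \left(-4 + n\right) = -8 - n$)
$\left(c{\left(-84,\left(-2 + 6\right) \left(-5\right) \left(-5\right) \right)} - 13641\right) + s{\left(149 \right)} = \left(-6 - 13641\right) - 157 = -13647 - 157 = -13804$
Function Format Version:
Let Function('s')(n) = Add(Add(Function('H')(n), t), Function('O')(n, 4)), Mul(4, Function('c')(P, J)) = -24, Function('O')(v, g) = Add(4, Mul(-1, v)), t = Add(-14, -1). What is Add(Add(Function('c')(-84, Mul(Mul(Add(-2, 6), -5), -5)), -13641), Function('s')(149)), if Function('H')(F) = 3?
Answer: -13804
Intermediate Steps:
t = -15
Function('c')(P, J) = -6 (Function('c')(P, J) = Mul(Rational(1, 4), -24) = -6)
Function('s')(n) = Add(-8, Mul(-1, n)) (Function('s')(n) = Add(Add(3, -15), Add(4, Mul(-1, n))) = Add(-12, Add(4, Mul(-1, n))) = Add(-8, Mul(-1, n)))
Add(Add(Function('c')(-84, Mul(Mul(Add(-2, 6), -5), -5)), -13641), Function('s')(149)) = Add(Add(-6, -13641), Add(-8, Mul(-1, 149))) = Add(-13647, Add(-8, -149)) = Add(-13647, -157) = -13804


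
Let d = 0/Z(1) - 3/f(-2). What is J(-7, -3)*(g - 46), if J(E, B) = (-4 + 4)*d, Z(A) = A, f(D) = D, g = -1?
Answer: 0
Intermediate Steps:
d = 3/2 (d = 0/1 - 3/(-2) = 0*1 - 3*(-½) = 0 + 3/2 = 3/2 ≈ 1.5000)
J(E, B) = 0 (J(E, B) = (-4 + 4)*(3/2) = 0*(3/2) = 0)
J(-7, -3)*(g - 46) = 0*(-1 - 46) = 0*(-47) = 0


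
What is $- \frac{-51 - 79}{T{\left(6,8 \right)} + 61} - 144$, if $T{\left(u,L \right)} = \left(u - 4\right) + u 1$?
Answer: $- \frac{9806}{69} \approx -142.12$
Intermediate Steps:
$T{\left(u,L \right)} = -4 + 2 u$ ($T{\left(u,L \right)} = \left(-4 + u\right) + u = -4 + 2 u$)
$- \frac{-51 - 79}{T{\left(6,8 \right)} + 61} - 144 = - \frac{-51 - 79}{\left(-4 + 2 \cdot 6\right) + 61} - 144 = - \frac{-130}{\left(-4 + 12\right) + 61} - 144 = - \frac{-130}{8 + 61} - 144 = - \frac{-130}{69} - 144 = \left(-1\right) \left(- \frac{130}{69}\right) - 144 = \frac{130}{69} - 144 = - \frac{9806}{69}$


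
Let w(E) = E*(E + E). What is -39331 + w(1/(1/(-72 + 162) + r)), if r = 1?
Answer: -325683811/8281 ≈ -39329.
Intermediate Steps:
w(E) = 2*E² (w(E) = E*(2*E) = 2*E²)
-39331 + w(1/(1/(-72 + 162) + r)) = -39331 + 2*(1/(1/(-72 + 162) + 1))² = -39331 + 2*(1/(1/90 + 1))² = -39331 + 2*(1/(91/90))² = -39331 + 2*(90/91)² = -39331 + 2*(8100/8281) = -39331 + 16200/8281 = -325683811/8281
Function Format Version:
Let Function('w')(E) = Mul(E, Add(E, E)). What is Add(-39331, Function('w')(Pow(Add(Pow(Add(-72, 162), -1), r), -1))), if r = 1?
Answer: Rational(-325683811, 8281) ≈ -39329.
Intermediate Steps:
Function('w')(E) = Mul(2, Pow(E, 2)) (Function('w')(E) = Mul(E, Mul(2, E)) = Mul(2, Pow(E, 2)))
Add(-39331, Function('w')(Pow(Add(Pow(Add(-72, 162), -1), r), -1))) = Add(-39331, Mul(2, Pow(Pow(Add(Pow(Add(-72, 162), -1), 1), -1), 2))) = Add(-39331, Mul(2, Pow(Pow(Add(Pow(90, -1), 1), -1), 2))) = Add(-39331, Mul(2, Pow(Pow(Add(Rational(1, 90), 1), -1), 2))) = Add(-39331, Mul(2, Pow(Pow(Rational(91, 90), -1), 2))) = Add(-39331, Mul(2, Pow(Rational(90, 91), 2))) = Add(-39331, Mul(2, Rational(8100, 8281))) = Add(-39331, Rational(16200, 8281)) = Rational(-325683811, 8281)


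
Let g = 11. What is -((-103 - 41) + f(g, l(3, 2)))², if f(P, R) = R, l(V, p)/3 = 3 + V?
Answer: -15876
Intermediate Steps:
l(V, p) = 9 + 3*V (l(V, p) = 3*(3 + V) = 9 + 3*V)
-((-103 - 41) + f(g, l(3, 2)))² = -((-103 - 41) + (9 + 3*3))² = -(-144 + (9 + 9))² = -(-144 + 18)² = -1*(-126)² = -1*15876 = -15876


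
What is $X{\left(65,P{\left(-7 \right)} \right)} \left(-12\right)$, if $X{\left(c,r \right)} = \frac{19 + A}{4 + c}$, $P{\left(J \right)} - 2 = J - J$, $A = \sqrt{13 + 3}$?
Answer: $-4$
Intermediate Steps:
$A = 4$ ($A = \sqrt{16} = 4$)
$P{\left(J \right)} = 2$ ($P{\left(J \right)} = 2 + \left(J - J\right) = 2 + 0 = 2$)
$X{\left(c,r \right)} = \frac{23}{4 + c}$ ($X{\left(c,r \right)} = \frac{19 + 4}{4 + c} = \frac{23}{4 + c}$)
$X{\left(65,P{\left(-7 \right)} \right)} \left(-12\right) = \frac{23}{4 + 65} \left(-12\right) = \frac{23}{69} \left(-12\right) = 23 \cdot \frac{1}{69} \left(-12\right) = \frac{1}{3} \left(-12\right) = -4$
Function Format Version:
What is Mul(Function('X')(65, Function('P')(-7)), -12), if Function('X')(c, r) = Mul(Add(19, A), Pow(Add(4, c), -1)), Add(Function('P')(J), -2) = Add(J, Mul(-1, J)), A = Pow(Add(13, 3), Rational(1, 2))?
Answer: -4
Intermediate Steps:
A = 4 (A = Pow(16, Rational(1, 2)) = 4)
Function('P')(J) = 2 (Function('P')(J) = Add(2, Add(J, Mul(-1, J))) = Add(2, 0) = 2)
Function('X')(c, r) = Mul(23, Pow(Add(4, c), -1)) (Function('X')(c, r) = Mul(Add(19, 4), Pow(Add(4, c), -1)) = Mul(23, Pow(Add(4, c), -1)))
Mul(Function('X')(65, Function('P')(-7)), -12) = Mul(Mul(23, Pow(Add(4, 65), -1)), -12) = Mul(Mul(23, Pow(69, -1)), -12) = Mul(Mul(23, Rational(1, 69)), -12) = Mul(Rational(1, 3), -12) = -4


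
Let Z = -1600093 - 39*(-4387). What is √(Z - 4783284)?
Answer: 2*I*√1553071 ≈ 2492.4*I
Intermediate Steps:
Z = -1429000 (Z = -1600093 - 1*(-171093) = -1600093 + 171093 = -1429000)
√(Z - 4783284) = √(-1429000 - 4783284) = √(-6212284) = 2*I*√1553071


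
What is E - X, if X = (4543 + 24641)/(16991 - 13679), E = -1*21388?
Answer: -1476380/69 ≈ -21397.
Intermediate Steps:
E = -21388
X = 608/69 (X = 29184/3312 = 29184*(1/3312) = 608/69 ≈ 8.8116)
E - X = -21388 - 1*608/69 = -21388 - 608/69 = -1476380/69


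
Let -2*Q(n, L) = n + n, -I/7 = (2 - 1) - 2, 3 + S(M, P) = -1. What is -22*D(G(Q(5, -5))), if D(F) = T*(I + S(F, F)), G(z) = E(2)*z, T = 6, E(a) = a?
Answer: -396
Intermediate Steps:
S(M, P) = -4 (S(M, P) = -3 - 1 = -4)
I = 7 (I = -7*((2 - 1) - 2) = -7*(1 - 2) = -7*(-1) = 7)
Q(n, L) = -n (Q(n, L) = -(n + n)/2 = -n)
G(z) = 2*z
D(F) = 18 (D(F) = 6*(7 - 4) = 6*3 = 18)
-22*D(G(Q(5, -5))) = -22*18 = -396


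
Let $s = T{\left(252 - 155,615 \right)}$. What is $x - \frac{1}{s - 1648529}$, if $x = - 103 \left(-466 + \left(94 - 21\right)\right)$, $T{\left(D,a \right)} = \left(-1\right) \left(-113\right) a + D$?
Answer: $\frac{63913790824}{1578937} \approx 40479.0$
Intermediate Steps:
$T{\left(D,a \right)} = D + 113 a$ ($T{\left(D,a \right)} = 113 a + D = D + 113 a$)
$s = 69592$ ($s = \left(252 - 155\right) + 113 \cdot 615 = \left(252 - 155\right) + 69495 = 97 + 69495 = 69592$)
$x = 40479$ ($x = - 103 \left(-466 + 73\right) = \left(-103\right) \left(-393\right) = 40479$)
$x - \frac{1}{s - 1648529} = 40479 - \frac{1}{69592 - 1648529} = 40479 - \frac{1}{-1578937} = 40479 - - \frac{1}{1578937} = 40479 + \frac{1}{1578937} = \frac{63913790824}{1578937}$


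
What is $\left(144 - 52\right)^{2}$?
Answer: $8464$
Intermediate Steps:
$\left(144 - 52\right)^{2} = 92^{2} = 8464$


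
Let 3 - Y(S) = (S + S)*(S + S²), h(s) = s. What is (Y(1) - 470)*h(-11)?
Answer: 5181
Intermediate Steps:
Y(S) = 3 - 2*S*(S + S²) (Y(S) = 3 - (S + S)*(S + S²) = 3 - 2*S*(S + S²))
(Y(1) - 470)*h(-11) = ((3 - 2*1² - 2*1³) - 470)*(-11) = ((3 - 2*1 - 2*1) - 470)*(-11) = ((3 - 2 - 2) - 470)*(-11) = (-1 - 470)*(-11) = -471*(-11) = 5181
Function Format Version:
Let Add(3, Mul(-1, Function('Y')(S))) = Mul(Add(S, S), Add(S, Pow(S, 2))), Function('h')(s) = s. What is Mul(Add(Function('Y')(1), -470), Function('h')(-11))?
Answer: 5181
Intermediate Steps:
Function('Y')(S) = Add(3, Mul(-2, S, Add(S, Pow(S, 2)))) (Function('Y')(S) = Add(3, Mul(-1, Mul(Add(S, S), Add(S, Pow(S, 2))))) = Add(3, Mul(-1, Mul(Mul(2, S), Add(S, Pow(S, 2))))) = Add(3, Mul(-1, Mul(2, S, Add(S, Pow(S, 2))))) = Add(3, Mul(-2, S, Add(S, Pow(S, 2)))))
Mul(Add(Function('Y')(1), -470), Function('h')(-11)) = Mul(Add(Add(3, Mul(-2, Pow(1, 2)), Mul(-2, Pow(1, 3))), -470), -11) = Mul(Add(Add(3, Mul(-2, 1), Mul(-2, 1)), -470), -11) = Mul(Add(Add(3, -2, -2), -470), -11) = Mul(Add(-1, -470), -11) = Mul(-471, -11) = 5181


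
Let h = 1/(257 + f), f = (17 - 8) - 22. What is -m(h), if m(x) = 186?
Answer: -186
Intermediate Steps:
f = -13 (f = 9 - 22 = -13)
h = 1/244 (h = 1/(257 - 13) = 1/244 ≈ 0.0040984)
-m(h) = -1*186 = -186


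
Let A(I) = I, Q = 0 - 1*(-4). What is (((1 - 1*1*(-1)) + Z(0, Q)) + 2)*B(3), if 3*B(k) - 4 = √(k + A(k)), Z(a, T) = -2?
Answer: 8/3 + 2*√6/3 ≈ 4.2997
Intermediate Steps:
Q = 4 (Q = 0 + 4 = 4)
B(k) = 4/3 + √2*√k/3 (B(k) = 4/3 + √(k + k)/3 = 4/3 + √(2*k)/3 = 4/3 + (√2*√k)/3 = 4/3 + √2*√k/3)
(((1 - 1*1*(-1)) + Z(0, Q)) + 2)*B(3) = (((1 - 1*1*(-1)) - 2) + 2)*(4/3 + √2*√3/3) = (((1 - 1*(-1)) - 2) + 2)*(4/3 + √6/3) = (((1 + 1) - 2) + 2)*(4/3 + √6/3) = ((2 - 2) + 2)*(4/3 + √6/3) = (0 + 2)*(4/3 + √6/3) = 2*(4/3 + √6/3) = 8/3 + 2*√6/3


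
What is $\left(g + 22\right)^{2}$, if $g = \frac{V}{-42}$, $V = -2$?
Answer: $\frac{214369}{441} \approx 486.1$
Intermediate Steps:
$g = \frac{1}{21}$ ($g = - \frac{2}{-42} = \left(-2\right) \left(- \frac{1}{42}\right) = \frac{1}{21} \approx 0.047619$)
$\left(g + 22\right)^{2} = \left(\frac{1}{21} + 22\right)^{2} = \left(\frac{463}{21}\right)^{2} = \frac{214369}{441}$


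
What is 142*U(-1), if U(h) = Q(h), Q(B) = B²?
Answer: 142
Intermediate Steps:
U(h) = h²
142*U(-1) = 142*(-1)² = 142*1 = 142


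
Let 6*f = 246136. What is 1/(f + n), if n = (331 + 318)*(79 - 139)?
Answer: 3/6248 ≈ 0.00048015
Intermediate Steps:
f = 123068/3 (f = (1/6)*246136 = 123068/3 ≈ 41023.)
n = -38940 (n = 649*(-60) = -38940)
1/(f + n) = 1/(123068/3 - 38940) = 1/(6248/3) = 3/6248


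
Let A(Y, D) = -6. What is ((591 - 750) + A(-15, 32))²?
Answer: 27225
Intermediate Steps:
((591 - 750) + A(-15, 32))² = ((591 - 750) - 6)² = (-159 - 6)² = (-165)² = 27225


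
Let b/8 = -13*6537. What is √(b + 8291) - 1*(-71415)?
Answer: 71415 + I*√671557 ≈ 71415.0 + 819.49*I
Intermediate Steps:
b = -679848 (b = 8*(-13*6537) = 8*(-84981) = -679848)
√(b + 8291) - 1*(-71415) = √(-679848 + 8291) - 1*(-71415) = √(-671557) + 71415 = I*√671557 + 71415 = 71415 + I*√671557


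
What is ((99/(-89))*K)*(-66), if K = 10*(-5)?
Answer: -326700/89 ≈ -3670.8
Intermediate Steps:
K = -50
((99/(-89))*K)*(-66) = ((99/(-89))*(-50))*(-66) = ((99*(-1/89))*(-50))*(-66) = -99/89*(-50)*(-66) = (4950/89)*(-66) = -326700/89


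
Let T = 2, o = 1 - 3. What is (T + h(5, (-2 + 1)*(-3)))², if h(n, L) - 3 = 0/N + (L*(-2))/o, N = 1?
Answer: 64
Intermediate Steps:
o = -2
h(n, L) = 3 + L (h(n, L) = 3 + (0/1 + (L*(-2))/(-2)) = 3 + (0*1 - 2*L*(-½)) = 3 + (0 + L) = 3 + L)
(T + h(5, (-2 + 1)*(-3)))² = (2 + (3 + (-2 + 1)*(-3)))² = (2 + (3 - 1*(-3)))² = (2 + (3 + 3))² = (2 + 6)² = 8² = 64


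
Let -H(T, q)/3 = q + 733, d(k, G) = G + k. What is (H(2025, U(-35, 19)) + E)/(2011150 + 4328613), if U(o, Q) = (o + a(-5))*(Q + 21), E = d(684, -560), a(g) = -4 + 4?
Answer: 2125/6339763 ≈ 0.00033519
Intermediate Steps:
a(g) = 0
E = 124 (E = -560 + 684 = 124)
U(o, Q) = o*(21 + Q) (U(o, Q) = (o + 0)*(Q + 21) = o*(21 + Q))
H(T, q) = -2199 - 3*q (H(T, q) = -3*(q + 733) = -3*(733 + q) = -2199 - 3*q)
(H(2025, U(-35, 19)) + E)/(2011150 + 4328613) = ((-2199 - (-105)*(21 + 19)) + 124)/(2011150 + 4328613) = ((-2199 - (-105)*40) + 124)/6339763 = ((-2199 - 3*(-1400)) + 124)*(1/6339763) = ((-2199 + 4200) + 124)*(1/6339763) = (2001 + 124)*(1/6339763) = 2125*(1/6339763) = 2125/6339763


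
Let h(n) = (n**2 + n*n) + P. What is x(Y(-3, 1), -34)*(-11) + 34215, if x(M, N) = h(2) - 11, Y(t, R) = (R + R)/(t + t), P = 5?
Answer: 34193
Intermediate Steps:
h(n) = 5 + 2*n**2 (h(n) = (n**2 + n*n) + 5 = (n**2 + n**2) + 5 = 2*n**2 + 5 = 5 + 2*n**2)
Y(t, R) = R/t (Y(t, R) = (2*R)/((2*t)) = (2*R)*(1/(2*t)) = R/t)
x(M, N) = 2 (x(M, N) = (5 + 2*2**2) - 11 = (5 + 2*4) - 11 = (5 + 8) - 11 = 13 - 11 = 2)
x(Y(-3, 1), -34)*(-11) + 34215 = 2*(-11) + 34215 = -22 + 34215 = 34193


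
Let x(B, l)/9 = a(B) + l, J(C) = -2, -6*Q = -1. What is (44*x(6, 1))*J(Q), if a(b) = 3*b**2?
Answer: -86328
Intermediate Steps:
Q = 1/6 (Q = -1/6*(-1) = 1/6 ≈ 0.16667)
x(B, l) = 9*l + 27*B**2 (x(B, l) = 9*(3*B**2 + l) = 9*(l + 3*B**2) = 9*l + 27*B**2)
(44*x(6, 1))*J(Q) = (44*(9*1 + 27*6**2))*(-2) = (44*(9 + 27*36))*(-2) = (44*(9 + 972))*(-2) = (44*981)*(-2) = 43164*(-2) = -86328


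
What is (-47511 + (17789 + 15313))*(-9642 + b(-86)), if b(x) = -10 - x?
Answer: 137836494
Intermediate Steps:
(-47511 + (17789 + 15313))*(-9642 + b(-86)) = (-47511 + (17789 + 15313))*(-9642 + (-10 - 1*(-86))) = (-47511 + 33102)*(-9642 + (-10 + 86)) = -14409*(-9642 + 76) = -14409*(-9566) = 137836494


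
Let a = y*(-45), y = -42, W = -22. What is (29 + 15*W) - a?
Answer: -2191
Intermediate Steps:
a = 1890 (a = -42*(-45) = 1890)
(29 + 15*W) - a = (29 + 15*(-22)) - 1*1890 = (29 - 330) - 1890 = -301 - 1890 = -2191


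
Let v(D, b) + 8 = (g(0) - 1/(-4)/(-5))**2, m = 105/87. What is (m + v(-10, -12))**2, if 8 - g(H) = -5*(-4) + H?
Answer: 2577787591401/134560000 ≈ 19157.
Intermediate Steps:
g(H) = -12 - H (g(H) = 8 - (-5*(-4) + H) = 8 - (20 + H) = 8 + (-20 - H) = -12 - H)
m = 35/29 (m = 105*(1/87) = 35/29 ≈ 1.2069)
v(D, b) = 54881/400 (v(D, b) = -8 + ((-12 - 1*0) - 1/(-4)/(-5))**2 = -8 + ((-12 + 0) - 1*(-1/4)*(-1/5))**2 = -8 + (-12 + (1/4)*(-1/5))**2 = -8 + (-12 - 1/20)**2 = -8 + (-241/20)**2 = -8 + 58081/400 = 54881/400)
(m + v(-10, -12))**2 = (35/29 + 54881/400)**2 = (1605549/11600)**2 = 2577787591401/134560000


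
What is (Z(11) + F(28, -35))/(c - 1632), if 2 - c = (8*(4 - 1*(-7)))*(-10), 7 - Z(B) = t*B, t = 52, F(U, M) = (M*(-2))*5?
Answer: 43/150 ≈ 0.28667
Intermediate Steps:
F(U, M) = -10*M (F(U, M) = -2*M*5 = -10*M)
Z(B) = 7 - 52*B
c = 882 (c = 2 - 8*(4 - 1*(-7))*(-10) = 2 - 8*(4 + 7)*(-10) = 2 - 8*11*(-10) = 2 - 88*(-10) = 2 - 1*(-880) = 2 + 880 = 882)
(Z(11) + F(28, -35))/(c - 1632) = ((7 - 52*11) - 10*(-35))/(882 - 1632) = ((7 - 572) + 350)/(-750) = (-565 + 350)*(-1/750) = -215*(-1/750) = 43/150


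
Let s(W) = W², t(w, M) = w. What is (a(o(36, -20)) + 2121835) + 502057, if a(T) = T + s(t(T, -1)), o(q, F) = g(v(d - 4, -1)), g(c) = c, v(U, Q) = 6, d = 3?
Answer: 2623934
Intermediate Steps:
o(q, F) = 6
a(T) = T + T²
(a(o(36, -20)) + 2121835) + 502057 = (6*(1 + 6) + 2121835) + 502057 = (6*7 + 2121835) + 502057 = (42 + 2121835) + 502057 = 2121877 + 502057 = 2623934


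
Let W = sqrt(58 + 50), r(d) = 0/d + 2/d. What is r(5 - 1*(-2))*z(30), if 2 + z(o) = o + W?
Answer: 8 + 12*sqrt(3)/7 ≈ 10.969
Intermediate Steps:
r(d) = 2/d (r(d) = 0 + 2/d = 2/d)
W = 6*sqrt(3) (W = sqrt(108) = 6*sqrt(3) ≈ 10.392)
z(o) = -2 + o + 6*sqrt(3) (z(o) = -2 + (o + 6*sqrt(3)) = -2 + o + 6*sqrt(3))
r(5 - 1*(-2))*z(30) = (2/(5 - 1*(-2)))*(-2 + 30 + 6*sqrt(3)) = (2/(5 + 2))*(28 + 6*sqrt(3)) = (2/7)*(28 + 6*sqrt(3)) = (2*(1/7))*(28 + 6*sqrt(3)) = 2*(28 + 6*sqrt(3))/7 = 8 + 12*sqrt(3)/7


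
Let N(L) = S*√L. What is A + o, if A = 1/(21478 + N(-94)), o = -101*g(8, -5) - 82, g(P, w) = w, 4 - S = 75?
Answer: 97666129226/230889169 + 71*I*√94/461778338 ≈ 423.0 + 1.4907e-6*I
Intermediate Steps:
S = -71 (S = 4 - 1*75 = 4 - 75 = -71)
N(L) = -71*√L
o = 423 (o = -101*(-5) - 82 = 505 - 82 = 423)
A = 1/(21478 - 71*I*√94) ≈ 4.6511e-5 + 1.4907e-6*I
A + o = (10739/230889169 + 71*I*√94/461778338) + 423 = 97666129226/230889169 + 71*I*√94/461778338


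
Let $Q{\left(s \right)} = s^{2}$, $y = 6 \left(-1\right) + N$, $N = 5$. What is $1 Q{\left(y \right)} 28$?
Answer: $28$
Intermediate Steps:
$y = -1$ ($y = 6 \left(-1\right) + 5 = -6 + 5 = -1$)
$1 Q{\left(y \right)} 28 = 1 \left(-1\right)^{2} \cdot 28 = 1 \cdot 1 \cdot 28 = 1 \cdot 28 = 28$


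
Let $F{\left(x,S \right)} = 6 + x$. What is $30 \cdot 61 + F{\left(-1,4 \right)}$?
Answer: $1835$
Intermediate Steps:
$30 \cdot 61 + F{\left(-1,4 \right)} = 30 \cdot 61 + \left(6 - 1\right) = 1830 + 5 = 1835$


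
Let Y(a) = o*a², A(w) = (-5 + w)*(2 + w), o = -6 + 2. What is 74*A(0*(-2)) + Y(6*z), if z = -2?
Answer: -1316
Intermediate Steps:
o = -4
Y(a) = -4*a²
74*A(0*(-2)) + Y(6*z) = 74*(-10 + (0*(-2))² - 0*(-2)) - 4*(6*(-2))² = 74*(-10 + 0² - 3*0) - 4*(-12)² = 74*(-10 + 0 + 0) - 4*144 = 74*(-10) - 576 = -740 - 576 = -1316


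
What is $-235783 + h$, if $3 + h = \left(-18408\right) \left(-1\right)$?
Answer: $-217378$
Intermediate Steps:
$h = 18405$ ($h = -3 - -18408 = -3 + 18408 = 18405$)
$-235783 + h = -235783 + 18405 = -217378$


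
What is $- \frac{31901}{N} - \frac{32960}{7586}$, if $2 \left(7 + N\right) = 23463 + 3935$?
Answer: $- \frac{346644653}{51933756} \approx -6.6747$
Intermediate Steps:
$N = 13692$ ($N = -7 + \frac{23463 + 3935}{2} = -7 + \frac{1}{2} \cdot 27398 = -7 + 13699 = 13692$)
$- \frac{31901}{N} - \frac{32960}{7586} = - \frac{31901}{13692} - \frac{32960}{7586} = \left(-31901\right) \frac{1}{13692} - \frac{16480}{3793} = - \frac{31901}{13692} - \frac{16480}{3793} = - \frac{346644653}{51933756}$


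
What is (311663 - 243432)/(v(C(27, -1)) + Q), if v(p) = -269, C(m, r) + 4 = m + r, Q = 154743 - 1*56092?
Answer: 68231/98382 ≈ 0.69353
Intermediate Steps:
Q = 98651 (Q = 154743 - 56092 = 98651)
C(m, r) = -4 + m + r (C(m, r) = -4 + (m + r) = -4 + m + r)
(311663 - 243432)/(v(C(27, -1)) + Q) = (311663 - 243432)/(-269 + 98651) = 68231/98382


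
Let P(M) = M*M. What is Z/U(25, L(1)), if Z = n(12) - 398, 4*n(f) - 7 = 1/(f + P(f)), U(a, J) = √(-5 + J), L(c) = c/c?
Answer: 247259*I/1248 ≈ 198.12*I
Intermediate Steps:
P(M) = M²
L(c) = 1
n(f) = 7/4 + 1/(4*(f + f²))
Z = -247259/624 (Z = (¼)*(1 + 7*12 + 7*12²)/(12*(1 + 12)) - 398 = (¼)*(1/12)*(1 + 84 + 7*144)/13 - 398 = (¼)*(1/12)*(1/13)*(1 + 84 + 1008) - 398 = (¼)*(1/12)*(1/13)*1093 - 398 = 1093/624 - 398 = -247259/624 ≈ -396.25)
Z/U(25, L(1)) = -247259/(624*√(-5 + 1)) = -247259*(-I/2)/624 = -(-247259)*I/1248 = 247259*I/1248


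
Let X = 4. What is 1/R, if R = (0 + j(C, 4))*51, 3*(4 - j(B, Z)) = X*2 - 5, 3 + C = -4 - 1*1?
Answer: 1/153 ≈ 0.0065359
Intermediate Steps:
C = -8 (C = -3 + (-4 - 1*1) = -3 + (-4 - 1) = -3 - 5 = -8)
j(B, Z) = 3 (j(B, Z) = 4 - (4*2 - 5)/3 = 4 - (8 - 5)/3 = 4 - ⅓*3 = 4 - 1 = 3)
R = 153 (R = (0 + 3)*51 = 3*51 = 153)
1/R = 1/153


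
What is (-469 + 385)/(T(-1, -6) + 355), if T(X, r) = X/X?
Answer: -21/89 ≈ -0.23595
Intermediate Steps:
T(X, r) = 1
(-469 + 385)/(T(-1, -6) + 355) = (-469 + 385)/(1 + 355) = -84/356 = -84*1/356 = -21/89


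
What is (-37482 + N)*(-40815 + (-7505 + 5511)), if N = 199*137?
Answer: 437465171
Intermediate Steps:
N = 27263
(-37482 + N)*(-40815 + (-7505 + 5511)) = (-37482 + 27263)*(-40815 + (-7505 + 5511)) = -10219*(-40815 - 1994) = -10219*(-42809) = 437465171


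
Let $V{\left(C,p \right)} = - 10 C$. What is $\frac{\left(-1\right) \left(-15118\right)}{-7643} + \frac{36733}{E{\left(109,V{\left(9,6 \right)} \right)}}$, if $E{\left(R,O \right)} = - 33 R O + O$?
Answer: $- \frac{4612039201}{2473580520} \approx -1.8645$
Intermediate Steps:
$E{\left(R,O \right)} = O - 33 O R$ ($E{\left(R,O \right)} = - 33 O R + O = O - 33 O R$)
$\frac{\left(-1\right) \left(-15118\right)}{-7643} + \frac{36733}{E{\left(109,V{\left(9,6 \right)} \right)}} = \frac{\left(-1\right) \left(-15118\right)}{-7643} + \frac{36733}{\left(-10\right) 9 \left(1 - 3597\right)} = 15118 \left(- \frac{1}{7643}\right) + \frac{36733}{\left(-90\right) \left(1 - 3597\right)} = - \frac{15118}{7643} + \frac{36733}{\left(-90\right) \left(-3596\right)} = - \frac{15118}{7643} + \frac{36733}{323640} = - \frac{4612039201}{2473580520}$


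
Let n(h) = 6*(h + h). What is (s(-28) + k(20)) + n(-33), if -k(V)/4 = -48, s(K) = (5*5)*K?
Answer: -904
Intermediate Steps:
s(K) = 25*K
k(V) = 192 (k(V) = -4*(-48) = 192)
n(h) = 12*h (n(h) = 6*(2*h) = 12*h)
(s(-28) + k(20)) + n(-33) = (25*(-28) + 192) + 12*(-33) = (-700 + 192) - 396 = -508 - 396 = -904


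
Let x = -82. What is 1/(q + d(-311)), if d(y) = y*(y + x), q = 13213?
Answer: 1/135436 ≈ 7.3836e-6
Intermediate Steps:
d(y) = y*(-82 + y) (d(y) = y*(y - 82) = y*(-82 + y))
1/(q + d(-311)) = 1/(13213 - 311*(-82 - 311)) = 1/(13213 - 311*(-393)) = 1/(13213 + 122223) = 1/135436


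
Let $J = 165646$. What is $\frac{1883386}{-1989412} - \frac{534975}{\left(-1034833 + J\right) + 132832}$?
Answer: $- \frac{32255501333}{146491347326} \approx -0.22019$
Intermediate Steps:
$\frac{1883386}{-1989412} - \frac{534975}{\left(-1034833 + J\right) + 132832} = \frac{1883386}{-1989412} - \frac{534975}{\left(-1034833 + 165646\right) + 132832} = 1883386 \left(- \frac{1}{1989412}\right) - \frac{534975}{-869187 + 132832} = - \frac{941693}{994706} - \frac{534975}{-736355} = - \frac{941693}{994706} - - \frac{106995}{147271} = - \frac{941693}{994706} + \frac{106995}{147271} = - \frac{32255501333}{146491347326}$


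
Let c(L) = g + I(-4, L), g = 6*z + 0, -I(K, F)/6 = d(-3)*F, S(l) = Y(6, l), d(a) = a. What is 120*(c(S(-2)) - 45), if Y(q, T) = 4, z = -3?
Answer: 1080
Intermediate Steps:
S(l) = 4
I(K, F) = 18*F (I(K, F) = -(-18)*F = 18*F)
g = -18 (g = 6*(-3) + 0 = -18 + 0 = -18)
c(L) = -18 + 18*L
120*(c(S(-2)) - 45) = 120*((-18 + 18*4) - 45) = 120*((-18 + 72) - 45) = 120*(54 - 45) = 120*9 = 1080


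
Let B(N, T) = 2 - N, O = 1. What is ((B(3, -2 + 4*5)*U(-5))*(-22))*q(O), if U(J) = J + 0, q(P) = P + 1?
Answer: -220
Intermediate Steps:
q(P) = 1 + P
U(J) = J
((B(3, -2 + 4*5)*U(-5))*(-22))*q(O) = (((2 - 1*3)*(-5))*(-22))*(1 + 1) = (((2 - 3)*(-5))*(-22))*2 = (-1*(-5)*(-22))*2 = (5*(-22))*2 = -110*2 = -220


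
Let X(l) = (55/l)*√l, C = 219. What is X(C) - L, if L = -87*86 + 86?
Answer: 7396 + 55*√219/219 ≈ 7399.7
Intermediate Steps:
L = -7396 (L = -7482 + 86 = -7396)
X(l) = 55/√l
X(C) - L = 55/√219 - 1*(-7396) = 55*(√219/219) + 7396 = 55*√219/219 + 7396 = 7396 + 55*√219/219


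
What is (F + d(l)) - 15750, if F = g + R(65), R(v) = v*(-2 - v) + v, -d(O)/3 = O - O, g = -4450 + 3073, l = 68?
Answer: -21417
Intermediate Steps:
g = -1377
d(O) = 0 (d(O) = -3*(O - O) = -3*0 = 0)
R(v) = v + v*(-2 - v)
F = -5667 (F = -1377 - 1*65*(1 + 65) = -1377 - 1*65*66 = -1377 - 4290 = -5667)
(F + d(l)) - 15750 = (-5667 + 0) - 15750 = -5667 - 15750 = -21417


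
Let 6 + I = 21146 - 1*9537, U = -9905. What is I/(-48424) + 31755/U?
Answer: -330526367/95927944 ≈ -3.4456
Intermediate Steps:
I = 11603 (I = -6 + (21146 - 1*9537) = -6 + (21146 - 9537) = -6 + 11609 = 11603)
I/(-48424) + 31755/U = 11603/(-48424) + 31755/(-9905) = 11603*(-1/48424) + 31755*(-1/9905) = -11603/48424 - 6351/1981 = -330526367/95927944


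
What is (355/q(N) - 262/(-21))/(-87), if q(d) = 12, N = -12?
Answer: -3533/7308 ≈ -0.48344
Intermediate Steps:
(355/q(N) - 262/(-21))/(-87) = (355/12 - 262/(-21))/(-87) = (355*(1/12) - 262*(-1/21))*(-1/87) = (355/12 + 262/21)*(-1/87) = (3533/84)*(-1/87) = -3533/7308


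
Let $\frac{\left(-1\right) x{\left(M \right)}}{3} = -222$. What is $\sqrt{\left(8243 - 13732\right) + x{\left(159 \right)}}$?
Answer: $i \sqrt{4823} \approx 69.448 i$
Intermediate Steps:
$x{\left(M \right)} = 666$ ($x{\left(M \right)} = \left(-3\right) \left(-222\right) = 666$)
$\sqrt{\left(8243 - 13732\right) + x{\left(159 \right)}} = \sqrt{\left(8243 - 13732\right) + 666} = \sqrt{-5489 + 666} = \sqrt{-4823} = i \sqrt{4823}$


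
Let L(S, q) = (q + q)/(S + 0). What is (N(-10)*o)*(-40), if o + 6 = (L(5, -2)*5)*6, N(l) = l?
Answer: -12000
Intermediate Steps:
L(S, q) = 2*q/S (L(S, q) = (2*q)/S = 2*q/S)
o = -30 (o = -6 + ((2*(-2)/5)*5)*6 = -6 + ((2*(-2)*(⅕))*5)*6 = -6 - ⅘*5*6 = -6 - 4*6 = -6 - 24 = -30)
(N(-10)*o)*(-40) = -10*(-30)*(-40) = 300*(-40) = -12000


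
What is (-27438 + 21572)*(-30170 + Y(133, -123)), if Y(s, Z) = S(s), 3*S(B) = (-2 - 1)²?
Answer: 176959622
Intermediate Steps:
S(B) = 3 (S(B) = (-2 - 1)²/3 = (⅓)*(-3)² = (⅓)*9 = 3)
Y(s, Z) = 3
(-27438 + 21572)*(-30170 + Y(133, -123)) = (-27438 + 21572)*(-30170 + 3) = -5866*(-30167) = 176959622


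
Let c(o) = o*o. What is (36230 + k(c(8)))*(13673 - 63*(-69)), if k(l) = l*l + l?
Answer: 727827800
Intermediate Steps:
c(o) = o**2
k(l) = l + l**2 (k(l) = l**2 + l = l + l**2)
(36230 + k(c(8)))*(13673 - 63*(-69)) = (36230 + 8**2*(1 + 8**2))*(13673 - 63*(-69)) = (36230 + 64*(1 + 64))*(13673 + 4347) = (36230 + 64*65)*18020 = (36230 + 4160)*18020 = 40390*18020 = 727827800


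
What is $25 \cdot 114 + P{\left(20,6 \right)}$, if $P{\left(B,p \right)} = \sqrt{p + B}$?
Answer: $2850 + \sqrt{26} \approx 2855.1$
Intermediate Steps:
$P{\left(B,p \right)} = \sqrt{B + p}$
$25 \cdot 114 + P{\left(20,6 \right)} = 25 \cdot 114 + \sqrt{20 + 6} = 2850 + \sqrt{26}$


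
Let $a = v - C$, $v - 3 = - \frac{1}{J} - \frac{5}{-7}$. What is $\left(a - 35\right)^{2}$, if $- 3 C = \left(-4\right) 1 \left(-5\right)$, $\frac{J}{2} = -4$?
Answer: $\frac{16933225}{28224} \approx 599.96$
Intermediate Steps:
$J = -8$ ($J = 2 \left(-4\right) = -8$)
$C = - \frac{20}{3}$ ($C = - \frac{\left(-4\right) 1 \left(-5\right)}{3} = - \frac{\left(-4\right) \left(-5\right)}{3} = \left(- \frac{1}{3}\right) 20 = - \frac{20}{3} \approx -6.6667$)
$v = \frac{215}{56}$ ($v = 3 - \left(- \frac{1}{8} - \frac{5}{7}\right) = 3 - - \frac{47}{56} = 3 + \left(\frac{1}{8} + \frac{5}{7}\right) = 3 + \frac{47}{56} = \frac{215}{56} \approx 3.8393$)
$a = \frac{1765}{168}$ ($a = \frac{215}{56} - - \frac{20}{3} = \frac{215}{56} + \frac{20}{3} = \frac{1765}{168} \approx 10.506$)
$\left(a - 35\right)^{2} = \left(\frac{1765}{168} - 35\right)^{2} = \left(- \frac{4115}{168}\right)^{2} = \frac{16933225}{28224}$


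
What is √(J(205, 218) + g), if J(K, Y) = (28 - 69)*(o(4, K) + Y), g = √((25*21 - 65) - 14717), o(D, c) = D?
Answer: √(-9102 + I*√14257) ≈ 0.6258 + 95.406*I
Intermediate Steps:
g = I*√14257 (g = √((525 - 65) - 14717) = √(460 - 14717) = √(-14257) = I*√14257 ≈ 119.4*I)
J(K, Y) = -164 - 41*Y (J(K, Y) = (28 - 69)*(4 + Y) = -41*(4 + Y) = -164 - 41*Y)
√(J(205, 218) + g) = √((-164 - 41*218) + I*√14257) = √((-164 - 8938) + I*√14257) = √(-9102 + I*√14257)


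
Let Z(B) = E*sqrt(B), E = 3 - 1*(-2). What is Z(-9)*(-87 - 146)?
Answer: -3495*I ≈ -3495.0*I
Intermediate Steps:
E = 5 (E = 3 + 2 = 5)
Z(B) = 5*sqrt(B)
Z(-9)*(-87 - 146) = (5*sqrt(-9))*(-87 - 146) = (5*(3*I))*(-233) = (15*I)*(-233) = -3495*I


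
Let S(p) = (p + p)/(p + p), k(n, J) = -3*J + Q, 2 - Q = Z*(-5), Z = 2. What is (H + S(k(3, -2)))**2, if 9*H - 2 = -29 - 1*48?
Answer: 484/9 ≈ 53.778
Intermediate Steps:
Q = 12 (Q = 2 - 2*(-5) = 2 - 1*(-10) = 2 + 10 = 12)
k(n, J) = 12 - 3*J (k(n, J) = -3*J + 12 = 12 - 3*J)
S(p) = 1 (S(p) = (2*p)/((2*p)) = (2*p)*(1/(2*p)) = 1)
H = -25/3 (H = 2/9 + (-29 - 1*48)/9 = 2/9 + (-29 - 48)/9 = 2/9 + (1/9)*(-77) = 2/9 - 77/9 = -25/3 ≈ -8.3333)
(H + S(k(3, -2)))**2 = (-25/3 + 1)**2 = (-22/3)**2 = 484/9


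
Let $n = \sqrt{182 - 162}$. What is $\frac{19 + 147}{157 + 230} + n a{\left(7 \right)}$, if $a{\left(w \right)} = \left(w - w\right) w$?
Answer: $\frac{166}{387} \approx 0.42894$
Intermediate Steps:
$n = 2 \sqrt{5}$ ($n = \sqrt{20} = 2 \sqrt{5} \approx 4.4721$)
$a{\left(w \right)} = 0$ ($a{\left(w \right)} = 0 w = 0$)
$\frac{19 + 147}{157 + 230} + n a{\left(7 \right)} = \frac{19 + 147}{157 + 230} + 2 \sqrt{5} \cdot 0 = \frac{166}{387} + 0 = \frac{166}{387}$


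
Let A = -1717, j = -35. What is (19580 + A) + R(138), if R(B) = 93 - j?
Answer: 17991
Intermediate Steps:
R(B) = 128 (R(B) = 93 - 1*(-35) = 93 + 35 = 128)
(19580 + A) + R(138) = (19580 - 1717) + 128 = 17863 + 128 = 17991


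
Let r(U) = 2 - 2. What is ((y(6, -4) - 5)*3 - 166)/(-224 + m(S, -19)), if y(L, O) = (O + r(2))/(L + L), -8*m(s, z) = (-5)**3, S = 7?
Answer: 1456/1667 ≈ 0.87343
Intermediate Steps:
m(s, z) = 125/8 (m(s, z) = -1/8*(-5)**3 = -1/8*(-125) = 125/8)
r(U) = 0
y(L, O) = O/(2*L) (y(L, O) = (O + 0)/(L + L) = O/((2*L)) = O*(1/(2*L)) = O/(2*L))
((y(6, -4) - 5)*3 - 166)/(-224 + m(S, -19)) = (((1/2)*(-4)/6 - 5)*3 - 166)/(-224 + 125/8) = (((1/2)*(-4)*(1/6) - 5)*3 - 166)/(-1667/8) = ((-1/3 - 5)*3 - 166)*(-8/1667) = (-16/3*3 - 166)*(-8/1667) = (-16 - 166)*(-8/1667) = -182*(-8/1667) = 1456/1667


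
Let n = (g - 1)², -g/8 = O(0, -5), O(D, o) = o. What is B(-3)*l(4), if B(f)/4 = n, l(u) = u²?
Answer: 97344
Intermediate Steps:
g = 40 (g = -8*(-5) = 40)
n = 1521 (n = (40 - 1)² = 39² = 1521)
B(f) = 6084 (B(f) = 4*1521 = 6084)
B(-3)*l(4) = 6084*4² = 6084*16 = 97344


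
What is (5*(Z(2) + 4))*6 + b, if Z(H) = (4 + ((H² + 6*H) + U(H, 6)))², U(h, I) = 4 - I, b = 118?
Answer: 9958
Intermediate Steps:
Z(H) = (2 + H² + 6*H)² (Z(H) = (4 + ((H² + 6*H) + (4 - 1*6)))² = (4 + ((H² + 6*H) + (4 - 6)))² = (4 + ((H² + 6*H) - 2))² = (4 + (-2 + H² + 6*H))² = (2 + H² + 6*H)²)
(5*(Z(2) + 4))*6 + b = (5*((2 + 2² + 6*2)² + 4))*6 + 118 = (5*((2 + 4 + 12)² + 4))*6 + 118 = (5*(18² + 4))*6 + 118 = (5*(324 + 4))*6 + 118 = (5*328)*6 + 118 = 1640*6 + 118 = 9840 + 118 = 9958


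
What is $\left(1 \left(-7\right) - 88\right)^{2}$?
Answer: $9025$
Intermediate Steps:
$\left(1 \left(-7\right) - 88\right)^{2} = \left(-7 - 88\right)^{2} = \left(-95\right)^{2} = 9025$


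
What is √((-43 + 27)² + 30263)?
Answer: 3*√3391 ≈ 174.70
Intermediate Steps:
√((-43 + 27)² + 30263) = √((-16)² + 30263) = √(256 + 30263) = √30519 = 3*√3391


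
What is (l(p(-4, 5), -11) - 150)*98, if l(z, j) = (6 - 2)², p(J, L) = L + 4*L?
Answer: -13132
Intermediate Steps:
p(J, L) = 5*L
l(z, j) = 16 (l(z, j) = 4² = 16)
(l(p(-4, 5), -11) - 150)*98 = (16 - 150)*98 = -134*98 = -13132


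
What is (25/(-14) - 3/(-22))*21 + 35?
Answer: 4/11 ≈ 0.36364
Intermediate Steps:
(25/(-14) - 3/(-22))*21 + 35 = (25*(-1/14) - 3*(-1/22))*21 + 35 = (-25/14 + 3/22)*21 + 35 = -127/77*21 + 35 = -381/11 + 35 = 4/11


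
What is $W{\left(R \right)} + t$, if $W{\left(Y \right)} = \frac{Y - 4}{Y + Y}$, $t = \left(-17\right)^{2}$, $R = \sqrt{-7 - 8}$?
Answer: $\frac{579}{2} + \frac{2 i \sqrt{15}}{15} \approx 289.5 + 0.5164 i$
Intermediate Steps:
$R = i \sqrt{15}$ ($R = \sqrt{-15} = i \sqrt{15} \approx 3.873 i$)
$t = 289$
$W{\left(Y \right)} = \frac{-4 + Y}{2 Y}$
$W{\left(R \right)} + t = \frac{-4 + i \sqrt{15}}{2 i \sqrt{15}} + 289 = \frac{- \frac{i \sqrt{15}}{15} \left(-4 + i \sqrt{15}\right)}{2} + 289 = - \frac{i \sqrt{15} \left(-4 + i \sqrt{15}\right)}{30} + 289 = 289 - \frac{i \sqrt{15} \left(-4 + i \sqrt{15}\right)}{30}$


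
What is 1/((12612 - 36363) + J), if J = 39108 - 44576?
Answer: -1/29219 ≈ -3.4224e-5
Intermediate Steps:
J = -5468
1/((12612 - 36363) + J) = 1/((12612 - 36363) - 5468) = 1/(-23751 - 5468) = 1/(-29219) = -1/29219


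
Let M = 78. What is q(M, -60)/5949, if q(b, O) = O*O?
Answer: 400/661 ≈ 0.60514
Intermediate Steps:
q(b, O) = O²
q(M, -60)/5949 = (-60)²/5949 = 3600*(1/5949) = 400/661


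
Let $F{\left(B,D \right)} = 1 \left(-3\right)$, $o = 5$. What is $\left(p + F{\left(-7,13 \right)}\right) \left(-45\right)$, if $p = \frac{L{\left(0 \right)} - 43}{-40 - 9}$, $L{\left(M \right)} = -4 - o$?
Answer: $\frac{4275}{49} \approx 87.245$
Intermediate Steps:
$F{\left(B,D \right)} = -3$
$L{\left(M \right)} = -9$ ($L{\left(M \right)} = -4 - 5 = -9$)
$p = \frac{52}{49}$ ($p = \frac{-9 - 43}{-40 - 9} = - \frac{52}{-49} = \left(-52\right) \left(- \frac{1}{49}\right) = \frac{52}{49} \approx 1.0612$)
$\left(p + F{\left(-7,13 \right)}\right) \left(-45\right) = \left(\frac{52}{49} - 3\right) \left(-45\right) = \left(- \frac{95}{49}\right) \left(-45\right) = \frac{4275}{49}$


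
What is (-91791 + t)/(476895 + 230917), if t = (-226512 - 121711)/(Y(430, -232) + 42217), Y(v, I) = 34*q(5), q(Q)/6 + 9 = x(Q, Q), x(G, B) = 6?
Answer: -1909656389/14724259130 ≈ -0.12969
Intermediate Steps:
q(Q) = -18 (q(Q) = -54 + 6*6 = -54 + 36 = -18)
Y(v, I) = -612 (Y(v, I) = 34*(-18) = -612)
t = -348223/41605 (t = (-226512 - 121711)/(-612 + 42217) = -348223/41605 ≈ -8.3697)
(-91791 + t)/(476895 + 230917) = (-91791 - 348223/41605)/(476895 + 230917) = -3819312778/41605/707812 = -3819312778/41605*1/707812 = -1909656389/14724259130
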